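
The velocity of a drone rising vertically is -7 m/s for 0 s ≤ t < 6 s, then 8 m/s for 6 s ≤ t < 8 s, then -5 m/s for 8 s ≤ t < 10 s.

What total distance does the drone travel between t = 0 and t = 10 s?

Distance (not displacement) is the total path length: add the absolute areas under v-t.
0–6 s: |-7| × 6 = 42 m
6–8 s: |8| × 2 = 16 m
8–10 s: |-5| × 2 = 10 m
Total distance = 68 m

68 m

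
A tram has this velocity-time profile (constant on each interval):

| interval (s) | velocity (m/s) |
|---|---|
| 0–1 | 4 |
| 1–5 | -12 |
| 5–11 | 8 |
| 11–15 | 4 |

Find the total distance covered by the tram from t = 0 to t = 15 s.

Distance (not displacement) is the total path length: add the absolute areas under v-t.
0–1 s: |4| × 1 = 4 m
1–5 s: |-12| × 4 = 48 m
5–11 s: |8| × 6 = 48 m
11–15 s: |4| × 4 = 16 m
Total distance = 116 m

116 m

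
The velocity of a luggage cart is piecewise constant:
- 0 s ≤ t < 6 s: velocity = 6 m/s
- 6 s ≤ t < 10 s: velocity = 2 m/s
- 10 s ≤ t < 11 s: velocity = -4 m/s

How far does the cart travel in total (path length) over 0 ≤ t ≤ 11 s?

Total distance travelled is ∫|v| dt — sum the magnitudes of each area piece.
0–6 s: |6| × 6 = 36 m
6–10 s: |2| × 4 = 8 m
10–11 s: |-4| × 1 = 4 m
Total distance = 48 m

48 m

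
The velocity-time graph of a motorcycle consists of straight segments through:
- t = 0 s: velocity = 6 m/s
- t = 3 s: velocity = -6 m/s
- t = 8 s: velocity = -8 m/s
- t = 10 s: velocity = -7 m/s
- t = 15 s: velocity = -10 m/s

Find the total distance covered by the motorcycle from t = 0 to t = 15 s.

101.5 m

Distance (not displacement) is the total path length: add the absolute areas under v-t.
0–3 s: v = 0 at t = 1.5 s; triangle areas 4.5 + 4.5 = 9 m
3–8 s: |½(-6 + -8)(5)| = 35 m
8–10 s: |½(-8 + -7)(2)| = 15 m
10–15 s: |½(-7 + -10)(5)| = 42.5 m
Total distance = 101.5 m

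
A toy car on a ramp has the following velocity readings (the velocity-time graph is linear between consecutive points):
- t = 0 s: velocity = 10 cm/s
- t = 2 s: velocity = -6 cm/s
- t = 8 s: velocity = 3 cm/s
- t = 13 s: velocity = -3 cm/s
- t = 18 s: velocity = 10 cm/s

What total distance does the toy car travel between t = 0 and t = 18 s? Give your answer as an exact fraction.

Distance (not displacement) is the total path length: add the absolute areas under v-t.
0–2 s: v = 0 at t = 1.25 s; triangle areas 6.25 + 2.25 = 8.5 cm
2–8 s: v = 0 at t = 6 s; triangle areas 12 + 3 = 15 cm
8–13 s: v = 0 at t = 10.5 s; triangle areas 3.75 + 3.75 = 7.5 cm
13–18 s: v = 0 at t = 184/13 s; triangle areas 45/26 + 250/13 = 545/26 cm
Total distance = 1351/26 cm

1351/26 cm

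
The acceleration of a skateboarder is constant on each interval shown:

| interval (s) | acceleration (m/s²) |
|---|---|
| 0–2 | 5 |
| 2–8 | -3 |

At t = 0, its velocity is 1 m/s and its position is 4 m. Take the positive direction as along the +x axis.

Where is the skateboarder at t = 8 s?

On each constant-a segment, Δv = aΔt and Δx = v₀Δt + ½aΔt²; chain segment to segment.
0–2 s: v starts 1 m/s; Δx = 1·2 + ½·5·2² = 12 m; v ends 11 m/s.
2–8 s: v starts 11 m/s; Δx = 11·6 + ½·-3·6² = 12 m; v ends -7 m/s.
x(8) = 4 + Σ Δx = 28 m.

28 m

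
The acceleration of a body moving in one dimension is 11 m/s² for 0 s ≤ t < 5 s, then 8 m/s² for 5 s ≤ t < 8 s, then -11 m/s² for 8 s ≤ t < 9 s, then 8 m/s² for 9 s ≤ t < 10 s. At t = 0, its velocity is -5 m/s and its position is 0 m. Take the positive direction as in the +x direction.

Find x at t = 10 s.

434 m

On each constant-a segment, Δv = aΔt and Δx = v₀Δt + ½aΔt²; chain segment to segment.
0–5 s: v starts -5 m/s; Δx = -5·5 + ½·11·5² = 112.5 m; v ends 50 m/s.
5–8 s: v starts 50 m/s; Δx = 50·3 + ½·8·3² = 186 m; v ends 74 m/s.
8–9 s: v starts 74 m/s; Δx = 74·1 + ½·-11·1² = 68.5 m; v ends 63 m/s.
9–10 s: v starts 63 m/s; Δx = 63·1 + ½·8·1² = 67 m; v ends 71 m/s.
x(10) = 0 + Σ Δx = 434 m.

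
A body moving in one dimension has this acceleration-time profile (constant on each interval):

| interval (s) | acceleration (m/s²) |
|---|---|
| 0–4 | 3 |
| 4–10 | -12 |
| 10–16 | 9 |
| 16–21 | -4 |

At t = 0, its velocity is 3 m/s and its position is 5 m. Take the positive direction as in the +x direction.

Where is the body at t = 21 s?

On each constant-a segment, Δv = aΔt and Δx = v₀Δt + ½aΔt²; chain segment to segment.
0–4 s: v starts 3 m/s; Δx = 3·4 + ½·3·4² = 36 m; v ends 15 m/s.
4–10 s: v starts 15 m/s; Δx = 15·6 + ½·-12·6² = -126 m; v ends -57 m/s.
10–16 s: v starts -57 m/s; Δx = -57·6 + ½·9·6² = -180 m; v ends -3 m/s.
16–21 s: v starts -3 m/s; Δx = -3·5 + ½·-4·5² = -65 m; v ends -23 m/s.
x(21) = 5 + Σ Δx = -330 m.

-330 m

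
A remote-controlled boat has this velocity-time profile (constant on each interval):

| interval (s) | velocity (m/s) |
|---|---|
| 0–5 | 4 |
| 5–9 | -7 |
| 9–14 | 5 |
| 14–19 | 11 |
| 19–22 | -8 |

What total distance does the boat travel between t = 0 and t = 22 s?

Total distance travelled is ∫|v| dt — sum the magnitudes of each area piece.
0–5 s: |4| × 5 = 20 m
5–9 s: |-7| × 4 = 28 m
9–14 s: |5| × 5 = 25 m
14–19 s: |11| × 5 = 55 m
19–22 s: |-8| × 3 = 24 m
Total distance = 152 m

152 m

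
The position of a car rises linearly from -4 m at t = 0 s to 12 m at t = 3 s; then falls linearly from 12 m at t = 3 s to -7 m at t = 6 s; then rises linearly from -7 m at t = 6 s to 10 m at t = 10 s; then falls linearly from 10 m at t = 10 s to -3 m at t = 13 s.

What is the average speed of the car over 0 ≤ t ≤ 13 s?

5 m/s

Average speed = (total path length)/(elapsed time); on a piecewise-linear x-t graph the path length is Σ|Δx|.
0–3 s: |Δx| = |12 − -4| = 16 m
3–6 s: |Δx| = |-7 − 12| = 19 m
6–10 s: |Δx| = |10 − -7| = 17 m
10–13 s: |Δx| = |-3 − 10| = 13 m
Total path = 65 m; average speed = 65/13 = 5 m/s.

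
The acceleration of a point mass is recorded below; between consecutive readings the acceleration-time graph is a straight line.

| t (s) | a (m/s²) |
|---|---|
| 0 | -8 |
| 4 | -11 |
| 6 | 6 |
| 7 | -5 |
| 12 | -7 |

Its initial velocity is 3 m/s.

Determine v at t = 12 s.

-69.5 m/s

Δv equals the area under the a-t graph; then v = v₀ + Δv.
0–4 s: ½(-8 + -11)(4) = -38 m/s
4–6 s: ½(-11 + 6)(2) = -5 m/s
6–7 s: ½(6 + -5)(1) = 0.5 m/s
7–12 s: ½(-5 + -7)(5) = -30 m/s
Δv = -72.5 m/s, so v(12) = 3 + (-72.5) = -69.5 m/s.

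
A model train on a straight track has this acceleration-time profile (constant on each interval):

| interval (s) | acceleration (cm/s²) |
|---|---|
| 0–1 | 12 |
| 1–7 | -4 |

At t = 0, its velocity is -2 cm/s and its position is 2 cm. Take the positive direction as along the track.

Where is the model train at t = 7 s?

-6 cm

On each constant-a segment, Δv = aΔt and Δx = v₀Δt + ½aΔt²; chain segment to segment.
0–1 s: v starts -2 cm/s; Δx = -2·1 + ½·12·1² = 4 cm; v ends 10 cm/s.
1–7 s: v starts 10 cm/s; Δx = 10·6 + ½·-4·6² = -12 cm; v ends -14 cm/s.
x(7) = 2 + Σ Δx = -6 cm.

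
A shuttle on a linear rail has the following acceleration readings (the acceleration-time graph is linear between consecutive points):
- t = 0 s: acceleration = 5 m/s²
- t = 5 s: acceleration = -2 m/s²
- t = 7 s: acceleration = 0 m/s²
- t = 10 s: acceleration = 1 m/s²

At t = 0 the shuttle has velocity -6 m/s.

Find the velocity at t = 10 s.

1 m/s

Δv equals the area under the a-t graph; then v = v₀ + Δv.
0–5 s: ½(5 + -2)(5) = 7.5 m/s
5–7 s: ½(-2 + 0)(2) = -2 m/s
7–10 s: ½(0 + 1)(3) = 1.5 m/s
Δv = 7 m/s, so v(10) = -6 + (7) = 1 m/s.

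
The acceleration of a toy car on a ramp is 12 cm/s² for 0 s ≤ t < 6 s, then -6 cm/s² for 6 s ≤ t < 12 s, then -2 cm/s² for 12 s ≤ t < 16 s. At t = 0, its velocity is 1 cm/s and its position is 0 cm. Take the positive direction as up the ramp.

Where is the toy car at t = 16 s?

684 cm

On each constant-a segment, Δv = aΔt and Δx = v₀Δt + ½aΔt²; chain segment to segment.
0–6 s: v starts 1 cm/s; Δx = 1·6 + ½·12·6² = 222 cm; v ends 73 cm/s.
6–12 s: v starts 73 cm/s; Δx = 73·6 + ½·-6·6² = 330 cm; v ends 37 cm/s.
12–16 s: v starts 37 cm/s; Δx = 37·4 + ½·-2·4² = 132 cm; v ends 29 cm/s.
x(16) = 0 + Σ Δx = 684 cm.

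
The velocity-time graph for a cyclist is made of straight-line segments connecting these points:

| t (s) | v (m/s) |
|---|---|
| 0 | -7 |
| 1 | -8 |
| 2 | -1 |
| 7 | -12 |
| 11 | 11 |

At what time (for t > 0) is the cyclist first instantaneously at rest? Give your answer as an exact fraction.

t = 209/23 s

v changes sign on 7–11 s (from -12 to 11); the graph is linear there, so v = 0 at t = 7 + (12)·(11 − 7)/(11 − -12) = 209/23 s.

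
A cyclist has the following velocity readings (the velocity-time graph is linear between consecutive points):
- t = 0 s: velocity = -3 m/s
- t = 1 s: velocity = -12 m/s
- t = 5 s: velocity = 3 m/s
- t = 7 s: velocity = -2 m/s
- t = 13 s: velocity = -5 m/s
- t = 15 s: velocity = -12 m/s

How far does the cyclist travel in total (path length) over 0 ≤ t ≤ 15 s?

Distance (not displacement) is the total path length: add the absolute areas under v-t.
0–1 s: |½(-3 + -12)(1)| = 7.5 m
1–5 s: v = 0 at t = 4.2 s; triangle areas 19.2 + 1.2 = 20.4 m
5–7 s: v = 0 at t = 6.2 s; triangle areas 1.8 + 0.8 = 2.6 m
7–13 s: |½(-2 + -5)(6)| = 21 m
13–15 s: |½(-5 + -12)(2)| = 17 m
Total distance = 68.5 m

68.5 m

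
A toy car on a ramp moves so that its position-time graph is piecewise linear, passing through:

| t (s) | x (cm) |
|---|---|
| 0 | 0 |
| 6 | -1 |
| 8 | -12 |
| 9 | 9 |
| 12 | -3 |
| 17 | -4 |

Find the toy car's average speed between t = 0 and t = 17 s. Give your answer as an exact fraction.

Average speed = (total path length)/(elapsed time); on a piecewise-linear x-t graph the path length is Σ|Δx|.
0–6 s: |Δx| = |-1 − 0| = 1 cm
6–8 s: |Δx| = |-12 − -1| = 11 cm
8–9 s: |Δx| = |9 − -12| = 21 cm
9–12 s: |Δx| = |-3 − 9| = 12 cm
12–17 s: |Δx| = |-4 − -3| = 1 cm
Total path = 46 cm; average speed = 46/17 = 46/17 cm/s.

46/17 cm/s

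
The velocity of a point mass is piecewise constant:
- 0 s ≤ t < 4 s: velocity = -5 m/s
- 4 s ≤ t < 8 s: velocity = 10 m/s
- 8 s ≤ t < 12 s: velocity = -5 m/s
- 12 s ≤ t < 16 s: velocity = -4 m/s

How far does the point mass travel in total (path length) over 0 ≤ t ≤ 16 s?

96 m

Total distance travelled is ∫|v| dt — sum the magnitudes of each area piece.
0–4 s: |-5| × 4 = 20 m
4–8 s: |10| × 4 = 40 m
8–12 s: |-5| × 4 = 20 m
12–16 s: |-4| × 4 = 16 m
Total distance = 96 m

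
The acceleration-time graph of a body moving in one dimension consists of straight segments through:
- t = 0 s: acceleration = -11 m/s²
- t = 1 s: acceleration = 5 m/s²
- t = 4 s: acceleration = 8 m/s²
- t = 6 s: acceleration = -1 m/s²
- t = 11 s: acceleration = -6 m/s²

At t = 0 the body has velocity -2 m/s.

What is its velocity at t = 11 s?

4 m/s

Δv equals the area under the a-t graph; then v = v₀ + Δv.
0–1 s: ½(-11 + 5)(1) = -3 m/s
1–4 s: ½(5 + 8)(3) = 19.5 m/s
4–6 s: ½(8 + -1)(2) = 7 m/s
6–11 s: ½(-1 + -6)(5) = -17.5 m/s
Δv = 6 m/s, so v(11) = -2 + (6) = 4 m/s.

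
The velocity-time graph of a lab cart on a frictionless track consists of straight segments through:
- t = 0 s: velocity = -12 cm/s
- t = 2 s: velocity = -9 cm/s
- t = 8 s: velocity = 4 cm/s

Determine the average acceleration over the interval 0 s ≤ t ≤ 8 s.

Average acceleration = Δv/Δt = (4 − -12)/(8 − 0) = 2 cm/s².

2 cm/s²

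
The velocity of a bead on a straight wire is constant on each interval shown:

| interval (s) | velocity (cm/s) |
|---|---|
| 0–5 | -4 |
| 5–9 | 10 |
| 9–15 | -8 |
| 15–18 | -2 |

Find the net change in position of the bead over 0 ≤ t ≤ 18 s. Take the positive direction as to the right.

-34 cm

Net displacement equals the area under the velocity-time graph (areas below the axis count negative).
0–5 s: -4 × 5 = -20 cm
5–9 s: 10 × 4 = 40 cm
9–15 s: -8 × 6 = -48 cm
15–18 s: -2 × 3 = -6 cm
Net displacement = -34 cm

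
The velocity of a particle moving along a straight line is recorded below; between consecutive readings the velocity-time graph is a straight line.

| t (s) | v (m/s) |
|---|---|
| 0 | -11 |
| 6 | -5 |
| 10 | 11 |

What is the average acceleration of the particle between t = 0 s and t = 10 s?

Average acceleration = Δv/Δt = (11 − -11)/(10 − 0) = 2.2 m/s².

2.2 m/s²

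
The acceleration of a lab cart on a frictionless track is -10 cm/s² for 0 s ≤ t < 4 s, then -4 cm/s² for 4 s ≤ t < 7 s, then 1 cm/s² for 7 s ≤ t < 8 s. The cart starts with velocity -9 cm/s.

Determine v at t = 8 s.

Δv equals the area under the a-t graph; then v = v₀ + Δv.
0–4 s: -10 × 4 = -40 cm/s
4–7 s: -4 × 3 = -12 cm/s
7–8 s: 1 × 1 = 1 cm/s
Δv = -51 cm/s, so v(8) = -9 + (-51) = -60 cm/s.

-60 cm/s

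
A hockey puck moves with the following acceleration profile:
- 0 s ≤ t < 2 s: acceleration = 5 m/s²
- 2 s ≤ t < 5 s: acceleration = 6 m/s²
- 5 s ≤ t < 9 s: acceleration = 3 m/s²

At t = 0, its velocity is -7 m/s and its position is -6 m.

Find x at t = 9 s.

On each constant-a segment, Δv = aΔt and Δx = v₀Δt + ½aΔt²; chain segment to segment.
0–2 s: v starts -7 m/s; Δx = -7·2 + ½·5·2² = -4 m; v ends 3 m/s.
2–5 s: v starts 3 m/s; Δx = 3·3 + ½·6·3² = 36 m; v ends 21 m/s.
5–9 s: v starts 21 m/s; Δx = 21·4 + ½·3·4² = 108 m; v ends 33 m/s.
x(9) = -6 + Σ Δx = 134 m.

134 m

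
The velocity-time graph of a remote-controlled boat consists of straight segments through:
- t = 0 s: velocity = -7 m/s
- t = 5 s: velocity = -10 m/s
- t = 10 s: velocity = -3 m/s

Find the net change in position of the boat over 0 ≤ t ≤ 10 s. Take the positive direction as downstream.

-75 m

Net displacement equals the area under the velocity-time graph (areas below the axis count negative).
0–5 s: ½(-7 + -10)(5) = -42.5 m
5–10 s: ½(-10 + -3)(5) = -32.5 m
Net displacement = -75 m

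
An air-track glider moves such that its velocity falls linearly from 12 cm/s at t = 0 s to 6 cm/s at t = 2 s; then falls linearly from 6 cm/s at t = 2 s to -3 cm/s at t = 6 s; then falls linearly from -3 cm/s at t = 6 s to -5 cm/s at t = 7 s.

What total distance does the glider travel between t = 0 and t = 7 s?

Total distance travelled is ∫|v| dt — sum the magnitudes of each area piece.
0–2 s: |½(12 + 6)(2)| = 18 cm
2–6 s: v = 0 at t = 14/3 s; triangle areas 8 + 2 = 10 cm
6–7 s: |½(-3 + -5)(1)| = 4 cm
Total distance = 32 cm

32 cm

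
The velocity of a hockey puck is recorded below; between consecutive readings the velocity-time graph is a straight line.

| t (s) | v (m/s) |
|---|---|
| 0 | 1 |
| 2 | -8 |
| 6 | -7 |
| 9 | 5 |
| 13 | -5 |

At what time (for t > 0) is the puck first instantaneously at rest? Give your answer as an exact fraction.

v changes sign on 0–2 s (from 1 to -8); the graph is linear there, so v = 0 at t = 0 + (-1)·(2 − 0)/(-8 − 1) = 2/9 s.

t = 2/9 s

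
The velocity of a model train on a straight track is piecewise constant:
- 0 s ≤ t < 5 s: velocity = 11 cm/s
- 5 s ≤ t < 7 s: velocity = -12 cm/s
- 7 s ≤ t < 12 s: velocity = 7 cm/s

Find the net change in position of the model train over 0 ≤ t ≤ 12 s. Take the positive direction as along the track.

66 cm

Net displacement equals the area under the velocity-time graph (areas below the axis count negative).
0–5 s: 11 × 5 = 55 cm
5–7 s: -12 × 2 = -24 cm
7–12 s: 7 × 5 = 35 cm
Net displacement = 66 cm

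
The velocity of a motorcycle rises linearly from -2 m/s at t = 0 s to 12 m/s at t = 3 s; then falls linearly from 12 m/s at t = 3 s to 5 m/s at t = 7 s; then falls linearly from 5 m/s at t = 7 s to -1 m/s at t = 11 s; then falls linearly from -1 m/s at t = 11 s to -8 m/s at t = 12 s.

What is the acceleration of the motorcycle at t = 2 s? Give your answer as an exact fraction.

14/3 m/s²

Acceleration is the slope of the v-t graph on 0–3 s: (12 − -2)/(3 − 0) = 14/3 m/s².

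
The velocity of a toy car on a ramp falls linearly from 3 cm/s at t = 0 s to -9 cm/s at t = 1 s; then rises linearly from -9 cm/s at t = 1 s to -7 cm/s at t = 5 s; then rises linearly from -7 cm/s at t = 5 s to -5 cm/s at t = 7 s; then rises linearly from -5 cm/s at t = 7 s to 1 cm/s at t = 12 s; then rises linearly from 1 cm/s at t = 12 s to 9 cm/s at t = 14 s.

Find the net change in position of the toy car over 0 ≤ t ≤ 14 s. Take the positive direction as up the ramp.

-47 cm

Net displacement equals the area under the velocity-time graph (areas below the axis count negative).
0–1 s: ½(3 + -9)(1) = -3 cm
1–5 s: ½(-9 + -7)(4) = -32 cm
5–7 s: ½(-7 + -5)(2) = -12 cm
7–12 s: ½(-5 + 1)(5) = -10 cm
12–14 s: ½(1 + 9)(2) = 10 cm
Net displacement = -47 cm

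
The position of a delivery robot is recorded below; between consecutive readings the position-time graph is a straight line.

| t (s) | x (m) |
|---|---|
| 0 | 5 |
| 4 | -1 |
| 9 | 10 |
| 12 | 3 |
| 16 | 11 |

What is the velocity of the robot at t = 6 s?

2.2 m/s

Velocity is the slope of the x-t graph on 4–9 s: (10 − -1)/(9 − 4) = 2.2 m/s.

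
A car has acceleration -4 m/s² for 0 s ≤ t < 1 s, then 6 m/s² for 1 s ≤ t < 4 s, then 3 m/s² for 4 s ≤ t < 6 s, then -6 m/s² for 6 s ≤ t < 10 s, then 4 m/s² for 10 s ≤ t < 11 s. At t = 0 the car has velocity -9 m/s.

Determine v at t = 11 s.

Δv equals the area under the a-t graph; then v = v₀ + Δv.
0–1 s: -4 × 1 = -4 m/s
1–4 s: 6 × 3 = 18 m/s
4–6 s: 3 × 2 = 6 m/s
6–10 s: -6 × 4 = -24 m/s
10–11 s: 4 × 1 = 4 m/s
Δv = 0 m/s, so v(11) = -9 + (0) = -9 m/s.

-9 m/s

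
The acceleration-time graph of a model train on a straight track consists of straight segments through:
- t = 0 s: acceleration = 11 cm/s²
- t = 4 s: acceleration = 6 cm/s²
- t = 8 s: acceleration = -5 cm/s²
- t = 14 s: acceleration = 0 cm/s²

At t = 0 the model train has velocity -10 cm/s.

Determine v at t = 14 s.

Δv equals the area under the a-t graph; then v = v₀ + Δv.
0–4 s: ½(11 + 6)(4) = 34 cm/s
4–8 s: ½(6 + -5)(4) = 2 cm/s
8–14 s: ½(-5 + 0)(6) = -15 cm/s
Δv = 21 cm/s, so v(14) = -10 + (21) = 11 cm/s.

11 cm/s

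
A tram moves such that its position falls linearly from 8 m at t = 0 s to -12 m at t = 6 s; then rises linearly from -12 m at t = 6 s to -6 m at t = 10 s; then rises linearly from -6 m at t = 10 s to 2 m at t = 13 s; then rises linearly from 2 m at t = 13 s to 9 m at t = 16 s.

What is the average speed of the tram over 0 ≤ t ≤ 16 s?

2.5625 m/s

Average speed = (total path length)/(elapsed time); on a piecewise-linear x-t graph the path length is Σ|Δx|.
0–6 s: |Δx| = |-12 − 8| = 20 m
6–10 s: |Δx| = |-6 − -12| = 6 m
10–13 s: |Δx| = |2 − -6| = 8 m
13–16 s: |Δx| = |9 − 2| = 7 m
Total path = 41 m; average speed = 41/16 = 2.5625 m/s.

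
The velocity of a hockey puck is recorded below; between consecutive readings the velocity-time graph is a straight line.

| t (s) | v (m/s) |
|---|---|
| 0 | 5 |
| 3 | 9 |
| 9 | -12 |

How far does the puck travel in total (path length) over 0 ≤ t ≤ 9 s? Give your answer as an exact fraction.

Total distance travelled is ∫|v| dt — sum the magnitudes of each area piece.
0–3 s: |½(5 + 9)(3)| = 21 m
3–9 s: v = 0 at t = 39/7 s; triangle areas 81/7 + 144/7 = 225/7 m
Total distance = 372/7 m

372/7 m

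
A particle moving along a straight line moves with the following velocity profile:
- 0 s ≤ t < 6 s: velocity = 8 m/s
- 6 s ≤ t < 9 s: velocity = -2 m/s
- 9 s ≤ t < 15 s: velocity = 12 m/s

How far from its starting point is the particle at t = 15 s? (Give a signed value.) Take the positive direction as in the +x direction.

114 m

Displacement is the signed area under the v-t curve.
0–6 s: 8 × 6 = 48 m
6–9 s: -2 × 3 = -6 m
9–15 s: 12 × 6 = 72 m
Net displacement = 114 m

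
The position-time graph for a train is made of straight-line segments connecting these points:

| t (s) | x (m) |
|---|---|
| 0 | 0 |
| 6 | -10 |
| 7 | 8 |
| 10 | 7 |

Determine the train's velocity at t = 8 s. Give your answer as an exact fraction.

-1/3 m/s

Velocity is the slope of the x-t graph on 7–10 s: (7 − 8)/(10 − 7) = -1/3 m/s.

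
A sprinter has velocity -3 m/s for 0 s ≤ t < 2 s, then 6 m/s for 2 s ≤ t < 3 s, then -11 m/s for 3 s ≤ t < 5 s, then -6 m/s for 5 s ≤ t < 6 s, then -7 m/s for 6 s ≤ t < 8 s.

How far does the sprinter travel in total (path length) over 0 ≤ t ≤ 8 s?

Distance (not displacement) is the total path length: add the absolute areas under v-t.
0–2 s: |-3| × 2 = 6 m
2–3 s: |6| × 1 = 6 m
3–5 s: |-11| × 2 = 22 m
5–6 s: |-6| × 1 = 6 m
6–8 s: |-7| × 2 = 14 m
Total distance = 54 m

54 m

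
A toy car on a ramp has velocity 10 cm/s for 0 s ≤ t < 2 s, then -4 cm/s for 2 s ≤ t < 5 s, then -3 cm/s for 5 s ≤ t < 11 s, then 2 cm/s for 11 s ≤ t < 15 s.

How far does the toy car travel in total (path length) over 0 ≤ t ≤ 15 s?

58 cm

Distance (not displacement) is the total path length: add the absolute areas under v-t.
0–2 s: |10| × 2 = 20 cm
2–5 s: |-4| × 3 = 12 cm
5–11 s: |-3| × 6 = 18 cm
11–15 s: |2| × 4 = 8 cm
Total distance = 58 cm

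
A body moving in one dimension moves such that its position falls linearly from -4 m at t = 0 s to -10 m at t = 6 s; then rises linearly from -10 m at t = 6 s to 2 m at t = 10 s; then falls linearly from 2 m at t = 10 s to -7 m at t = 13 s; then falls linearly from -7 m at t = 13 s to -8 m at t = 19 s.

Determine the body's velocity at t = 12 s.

-3 m/s

Velocity is the slope of the x-t graph on 10–13 s: (-7 − 2)/(13 − 10) = -3 m/s.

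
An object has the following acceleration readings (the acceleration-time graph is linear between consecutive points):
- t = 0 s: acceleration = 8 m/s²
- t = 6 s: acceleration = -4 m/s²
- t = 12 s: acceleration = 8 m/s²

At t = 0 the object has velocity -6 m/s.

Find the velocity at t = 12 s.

18 m/s

Δv equals the area under the a-t graph; then v = v₀ + Δv.
0–6 s: ½(8 + -4)(6) = 12 m/s
6–12 s: ½(-4 + 8)(6) = 12 m/s
Δv = 24 m/s, so v(12) = -6 + (24) = 18 m/s.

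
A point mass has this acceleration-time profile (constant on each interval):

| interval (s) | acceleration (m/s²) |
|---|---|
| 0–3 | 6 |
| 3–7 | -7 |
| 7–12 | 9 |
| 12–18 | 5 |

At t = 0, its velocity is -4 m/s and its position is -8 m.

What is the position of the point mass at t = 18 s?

On each constant-a segment, Δv = aΔt and Δx = v₀Δt + ½aΔt²; chain segment to segment.
0–3 s: v starts -4 m/s; Δx = -4·3 + ½·6·3² = 15 m; v ends 14 m/s.
3–7 s: v starts 14 m/s; Δx = 14·4 + ½·-7·4² = 0 m; v ends -14 m/s.
7–12 s: v starts -14 m/s; Δx = -14·5 + ½·9·5² = 42.5 m; v ends 31 m/s.
12–18 s: v starts 31 m/s; Δx = 31·6 + ½·5·6² = 276 m; v ends 61 m/s.
x(18) = -8 + Σ Δx = 325.5 m.

325.5 m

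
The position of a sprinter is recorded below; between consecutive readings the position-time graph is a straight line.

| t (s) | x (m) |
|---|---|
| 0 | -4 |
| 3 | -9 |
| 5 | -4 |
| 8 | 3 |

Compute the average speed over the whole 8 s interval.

2.125 m/s

Average speed = (total path length)/(elapsed time); on a piecewise-linear x-t graph the path length is Σ|Δx|.
0–3 s: |Δx| = |-9 − -4| = 5 m
3–5 s: |Δx| = |-4 − -9| = 5 m
5–8 s: |Δx| = |3 − -4| = 7 m
Total path = 17 m; average speed = 17/8 = 2.125 m/s.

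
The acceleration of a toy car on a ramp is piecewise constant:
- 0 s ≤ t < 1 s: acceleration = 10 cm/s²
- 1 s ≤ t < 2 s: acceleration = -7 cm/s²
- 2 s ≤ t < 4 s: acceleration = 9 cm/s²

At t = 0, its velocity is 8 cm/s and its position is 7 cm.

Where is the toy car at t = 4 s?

On each constant-a segment, Δv = aΔt and Δx = v₀Δt + ½aΔt²; chain segment to segment.
0–1 s: v starts 8 cm/s; Δx = 8·1 + ½·10·1² = 13 cm; v ends 18 cm/s.
1–2 s: v starts 18 cm/s; Δx = 18·1 + ½·-7·1² = 14.5 cm; v ends 11 cm/s.
2–4 s: v starts 11 cm/s; Δx = 11·2 + ½·9·2² = 40 cm; v ends 29 cm/s.
x(4) = 7 + Σ Δx = 74.5 cm.

74.5 cm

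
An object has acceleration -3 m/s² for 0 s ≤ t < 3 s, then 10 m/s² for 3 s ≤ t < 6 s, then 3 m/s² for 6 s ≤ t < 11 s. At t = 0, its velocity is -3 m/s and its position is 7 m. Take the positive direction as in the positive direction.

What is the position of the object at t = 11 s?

121 m

On each constant-a segment, Δv = aΔt and Δx = v₀Δt + ½aΔt²; chain segment to segment.
0–3 s: v starts -3 m/s; Δx = -3·3 + ½·-3·3² = -22.5 m; v ends -12 m/s.
3–6 s: v starts -12 m/s; Δx = -12·3 + ½·10·3² = 9 m; v ends 18 m/s.
6–11 s: v starts 18 m/s; Δx = 18·5 + ½·3·5² = 127.5 m; v ends 33 m/s.
x(11) = 7 + Σ Δx = 121 m.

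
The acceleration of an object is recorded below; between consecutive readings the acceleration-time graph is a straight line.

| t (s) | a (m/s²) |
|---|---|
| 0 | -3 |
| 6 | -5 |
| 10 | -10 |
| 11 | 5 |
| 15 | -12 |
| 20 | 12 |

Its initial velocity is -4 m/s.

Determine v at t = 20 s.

-74.5 m/s

Δv equals the area under the a-t graph; then v = v₀ + Δv.
0–6 s: ½(-3 + -5)(6) = -24 m/s
6–10 s: ½(-5 + -10)(4) = -30 m/s
10–11 s: ½(-10 + 5)(1) = -2.5 m/s
11–15 s: ½(5 + -12)(4) = -14 m/s
15–20 s: ½(-12 + 12)(5) = 0 m/s
Δv = -70.5 m/s, so v(20) = -4 + (-70.5) = -74.5 m/s.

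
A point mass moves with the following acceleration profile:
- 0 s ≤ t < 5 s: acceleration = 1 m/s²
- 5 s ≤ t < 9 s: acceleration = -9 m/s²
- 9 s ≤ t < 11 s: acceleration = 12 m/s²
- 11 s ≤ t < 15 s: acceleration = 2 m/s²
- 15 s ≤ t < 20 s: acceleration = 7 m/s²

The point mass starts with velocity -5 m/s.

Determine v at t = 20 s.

31 m/s

Δv equals the area under the a-t graph; then v = v₀ + Δv.
0–5 s: 1 × 5 = 5 m/s
5–9 s: -9 × 4 = -36 m/s
9–11 s: 12 × 2 = 24 m/s
11–15 s: 2 × 4 = 8 m/s
15–20 s: 7 × 5 = 35 m/s
Δv = 36 m/s, so v(20) = -5 + (36) = 31 m/s.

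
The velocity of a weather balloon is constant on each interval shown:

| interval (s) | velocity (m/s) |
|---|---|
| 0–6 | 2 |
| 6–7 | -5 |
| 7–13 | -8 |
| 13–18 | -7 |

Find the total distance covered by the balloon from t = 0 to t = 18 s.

100 m

Distance (not displacement) is the total path length: add the absolute areas under v-t.
0–6 s: |2| × 6 = 12 m
6–7 s: |-5| × 1 = 5 m
7–13 s: |-8| × 6 = 48 m
13–18 s: |-7| × 5 = 35 m
Total distance = 100 m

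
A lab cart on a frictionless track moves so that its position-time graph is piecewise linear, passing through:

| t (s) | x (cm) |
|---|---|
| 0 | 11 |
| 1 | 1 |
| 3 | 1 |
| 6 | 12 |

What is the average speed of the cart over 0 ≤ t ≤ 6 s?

Average speed = (total path length)/(elapsed time); on a piecewise-linear x-t graph the path length is Σ|Δx|.
0–1 s: |Δx| = |1 − 11| = 10 cm
1–3 s: |Δx| = |1 − 1| = 0 cm
3–6 s: |Δx| = |12 − 1| = 11 cm
Total path = 21 cm; average speed = 21/6 = 3.5 cm/s.

3.5 cm/s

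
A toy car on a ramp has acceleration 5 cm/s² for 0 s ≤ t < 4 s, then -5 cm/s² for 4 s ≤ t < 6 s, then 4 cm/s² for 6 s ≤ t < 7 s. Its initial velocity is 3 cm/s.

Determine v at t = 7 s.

Δv equals the area under the a-t graph; then v = v₀ + Δv.
0–4 s: 5 × 4 = 20 cm/s
4–6 s: -5 × 2 = -10 cm/s
6–7 s: 4 × 1 = 4 cm/s
Δv = 14 cm/s, so v(7) = 3 + (14) = 17 cm/s.

17 cm/s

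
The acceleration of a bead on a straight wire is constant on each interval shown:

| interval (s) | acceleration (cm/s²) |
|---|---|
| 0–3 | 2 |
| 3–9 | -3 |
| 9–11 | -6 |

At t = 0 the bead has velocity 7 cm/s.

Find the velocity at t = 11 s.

-17 cm/s

Δv equals the area under the a-t graph; then v = v₀ + Δv.
0–3 s: 2 × 3 = 6 cm/s
3–9 s: -3 × 6 = -18 cm/s
9–11 s: -6 × 2 = -12 cm/s
Δv = -24 cm/s, so v(11) = 7 + (-24) = -17 cm/s.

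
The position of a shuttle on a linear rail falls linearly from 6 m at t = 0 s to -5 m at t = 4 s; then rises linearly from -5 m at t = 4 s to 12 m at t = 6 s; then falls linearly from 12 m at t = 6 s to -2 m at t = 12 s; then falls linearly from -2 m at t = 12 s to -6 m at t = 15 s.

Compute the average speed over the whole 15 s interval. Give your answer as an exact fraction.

Average speed = (total path length)/(elapsed time); on a piecewise-linear x-t graph the path length is Σ|Δx|.
0–4 s: |Δx| = |-5 − 6| = 11 m
4–6 s: |Δx| = |12 − -5| = 17 m
6–12 s: |Δx| = |-2 − 12| = 14 m
12–15 s: |Δx| = |-6 − -2| = 4 m
Total path = 46 m; average speed = 46/15 = 46/15 m/s.

46/15 m/s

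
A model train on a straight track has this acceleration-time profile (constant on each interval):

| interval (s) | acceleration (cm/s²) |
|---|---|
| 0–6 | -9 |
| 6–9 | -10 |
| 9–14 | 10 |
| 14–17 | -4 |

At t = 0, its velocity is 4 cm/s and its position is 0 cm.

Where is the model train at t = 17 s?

On each constant-a segment, Δv = aΔt and Δx = v₀Δt + ½aΔt²; chain segment to segment.
0–6 s: v starts 4 cm/s; Δx = 4·6 + ½·-9·6² = -138 cm; v ends -50 cm/s.
6–9 s: v starts -50 cm/s; Δx = -50·3 + ½·-10·3² = -195 cm; v ends -80 cm/s.
9–14 s: v starts -80 cm/s; Δx = -80·5 + ½·10·5² = -275 cm; v ends -30 cm/s.
14–17 s: v starts -30 cm/s; Δx = -30·3 + ½·-4·3² = -108 cm; v ends -42 cm/s.
x(17) = 0 + Σ Δx = -716 cm.

-716 cm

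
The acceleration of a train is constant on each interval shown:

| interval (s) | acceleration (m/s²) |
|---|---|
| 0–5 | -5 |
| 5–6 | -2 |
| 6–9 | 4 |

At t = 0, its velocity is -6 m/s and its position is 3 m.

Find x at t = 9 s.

On each constant-a segment, Δv = aΔt and Δx = v₀Δt + ½aΔt²; chain segment to segment.
0–5 s: v starts -6 m/s; Δx = -6·5 + ½·-5·5² = -92.5 m; v ends -31 m/s.
5–6 s: v starts -31 m/s; Δx = -31·1 + ½·-2·1² = -32 m; v ends -33 m/s.
6–9 s: v starts -33 m/s; Δx = -33·3 + ½·4·3² = -81 m; v ends -21 m/s.
x(9) = 3 + Σ Δx = -202.5 m.

-202.5 m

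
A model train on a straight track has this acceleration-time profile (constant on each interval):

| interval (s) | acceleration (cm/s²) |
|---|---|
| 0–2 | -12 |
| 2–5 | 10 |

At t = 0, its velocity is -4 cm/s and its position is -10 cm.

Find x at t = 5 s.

On each constant-a segment, Δv = aΔt and Δx = v₀Δt + ½aΔt²; chain segment to segment.
0–2 s: v starts -4 cm/s; Δx = -4·2 + ½·-12·2² = -32 cm; v ends -28 cm/s.
2–5 s: v starts -28 cm/s; Δx = -28·3 + ½·10·3² = -39 cm; v ends 2 cm/s.
x(5) = -10 + Σ Δx = -81 cm.

-81 cm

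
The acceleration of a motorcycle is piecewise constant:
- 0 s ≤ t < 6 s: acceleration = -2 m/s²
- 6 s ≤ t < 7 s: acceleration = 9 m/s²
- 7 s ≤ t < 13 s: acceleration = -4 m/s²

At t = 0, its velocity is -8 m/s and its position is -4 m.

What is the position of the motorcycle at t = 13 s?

On each constant-a segment, Δv = aΔt and Δx = v₀Δt + ½aΔt²; chain segment to segment.
0–6 s: v starts -8 m/s; Δx = -8·6 + ½·-2·6² = -84 m; v ends -20 m/s.
6–7 s: v starts -20 m/s; Δx = -20·1 + ½·9·1² = -15.5 m; v ends -11 m/s.
7–13 s: v starts -11 m/s; Δx = -11·6 + ½·-4·6² = -138 m; v ends -35 m/s.
x(13) = -4 + Σ Δx = -241.5 m.

-241.5 m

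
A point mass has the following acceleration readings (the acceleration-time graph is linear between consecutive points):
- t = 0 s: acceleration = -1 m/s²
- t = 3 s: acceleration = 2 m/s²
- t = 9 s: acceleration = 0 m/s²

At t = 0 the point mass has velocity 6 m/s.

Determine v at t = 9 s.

13.5 m/s

Δv equals the area under the a-t graph; then v = v₀ + Δv.
0–3 s: ½(-1 + 2)(3) = 1.5 m/s
3–9 s: ½(2 + 0)(6) = 6 m/s
Δv = 7.5 m/s, so v(9) = 6 + (7.5) = 13.5 m/s.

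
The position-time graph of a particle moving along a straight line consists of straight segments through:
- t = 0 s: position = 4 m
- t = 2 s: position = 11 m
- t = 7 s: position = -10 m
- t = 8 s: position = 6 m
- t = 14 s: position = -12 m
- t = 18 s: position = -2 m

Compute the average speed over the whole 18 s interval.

4 m/s

Average speed = (total path length)/(elapsed time); on a piecewise-linear x-t graph the path length is Σ|Δx|.
0–2 s: |Δx| = |11 − 4| = 7 m
2–7 s: |Δx| = |-10 − 11| = 21 m
7–8 s: |Δx| = |6 − -10| = 16 m
8–14 s: |Δx| = |-12 − 6| = 18 m
14–18 s: |Δx| = |-2 − -12| = 10 m
Total path = 72 m; average speed = 72/18 = 4 m/s.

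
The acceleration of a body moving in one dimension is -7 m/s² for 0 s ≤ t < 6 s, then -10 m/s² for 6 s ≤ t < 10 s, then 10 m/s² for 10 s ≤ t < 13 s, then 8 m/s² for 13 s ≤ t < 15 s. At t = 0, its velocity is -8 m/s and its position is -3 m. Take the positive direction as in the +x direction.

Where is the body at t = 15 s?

On each constant-a segment, Δv = aΔt and Δx = v₀Δt + ½aΔt²; chain segment to segment.
0–6 s: v starts -8 m/s; Δx = -8·6 + ½·-7·6² = -174 m; v ends -50 m/s.
6–10 s: v starts -50 m/s; Δx = -50·4 + ½·-10·4² = -280 m; v ends -90 m/s.
10–13 s: v starts -90 m/s; Δx = -90·3 + ½·10·3² = -225 m; v ends -60 m/s.
13–15 s: v starts -60 m/s; Δx = -60·2 + ½·8·2² = -104 m; v ends -44 m/s.
x(15) = -3 + Σ Δx = -786 m.

-786 m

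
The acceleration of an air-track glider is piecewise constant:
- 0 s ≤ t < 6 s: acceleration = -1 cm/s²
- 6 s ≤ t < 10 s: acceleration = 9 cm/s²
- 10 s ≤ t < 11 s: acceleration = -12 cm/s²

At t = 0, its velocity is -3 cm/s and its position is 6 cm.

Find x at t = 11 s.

On each constant-a segment, Δv = aΔt and Δx = v₀Δt + ½aΔt²; chain segment to segment.
0–6 s: v starts -3 cm/s; Δx = -3·6 + ½·-1·6² = -36 cm; v ends -9 cm/s.
6–10 s: v starts -9 cm/s; Δx = -9·4 + ½·9·4² = 36 cm; v ends 27 cm/s.
10–11 s: v starts 27 cm/s; Δx = 27·1 + ½·-12·1² = 21 cm; v ends 15 cm/s.
x(11) = 6 + Σ Δx = 27 cm.

27 cm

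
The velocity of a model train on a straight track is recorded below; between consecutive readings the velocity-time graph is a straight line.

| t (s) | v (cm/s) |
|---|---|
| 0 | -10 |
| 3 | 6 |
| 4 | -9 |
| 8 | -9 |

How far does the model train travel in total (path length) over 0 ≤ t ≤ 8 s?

Distance (not displacement) is the total path length: add the absolute areas under v-t.
0–3 s: v = 0 at t = 1.875 s; triangle areas 9.375 + 3.375 = 12.75 cm
3–4 s: v = 0 at t = 3.4 s; triangle areas 1.2 + 2.7 = 3.9 cm
4–8 s: |-9| × 4 = 36 cm
Total distance = 52.65 cm

52.65 cm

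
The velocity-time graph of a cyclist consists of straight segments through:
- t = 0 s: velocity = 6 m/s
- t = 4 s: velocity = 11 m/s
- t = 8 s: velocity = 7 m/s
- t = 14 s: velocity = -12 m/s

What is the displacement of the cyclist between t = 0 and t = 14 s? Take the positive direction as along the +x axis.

55 m

Displacement is the signed area under the v-t curve.
0–4 s: ½(6 + 11)(4) = 34 m
4–8 s: ½(11 + 7)(4) = 36 m
8–14 s: ½(7 + -12)(6) = -15 m
Net displacement = 55 m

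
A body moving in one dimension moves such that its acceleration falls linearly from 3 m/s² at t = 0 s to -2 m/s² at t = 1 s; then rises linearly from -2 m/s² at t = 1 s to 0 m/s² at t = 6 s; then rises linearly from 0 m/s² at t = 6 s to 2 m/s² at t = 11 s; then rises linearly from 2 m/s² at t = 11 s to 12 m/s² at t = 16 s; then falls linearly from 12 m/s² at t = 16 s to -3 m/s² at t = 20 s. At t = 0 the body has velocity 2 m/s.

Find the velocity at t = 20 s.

Δv equals the area under the a-t graph; then v = v₀ + Δv.
0–1 s: ½(3 + -2)(1) = 0.5 m/s
1–6 s: ½(-2 + 0)(5) = -5 m/s
6–11 s: ½(0 + 2)(5) = 5 m/s
11–16 s: ½(2 + 12)(5) = 35 m/s
16–20 s: ½(12 + -3)(4) = 18 m/s
Δv = 53.5 m/s, so v(20) = 2 + (53.5) = 55.5 m/s.

55.5 m/s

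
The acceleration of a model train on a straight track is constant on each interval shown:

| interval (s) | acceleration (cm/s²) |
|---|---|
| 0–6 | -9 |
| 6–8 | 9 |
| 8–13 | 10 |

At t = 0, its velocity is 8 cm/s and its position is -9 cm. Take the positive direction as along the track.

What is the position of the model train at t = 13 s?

On each constant-a segment, Δv = aΔt and Δx = v₀Δt + ½aΔt²; chain segment to segment.
0–6 s: v starts 8 cm/s; Δx = 8·6 + ½·-9·6² = -114 cm; v ends -46 cm/s.
6–8 s: v starts -46 cm/s; Δx = -46·2 + ½·9·2² = -74 cm; v ends -28 cm/s.
8–13 s: v starts -28 cm/s; Δx = -28·5 + ½·10·5² = -15 cm; v ends 22 cm/s.
x(13) = -9 + Σ Δx = -212 cm.

-212 cm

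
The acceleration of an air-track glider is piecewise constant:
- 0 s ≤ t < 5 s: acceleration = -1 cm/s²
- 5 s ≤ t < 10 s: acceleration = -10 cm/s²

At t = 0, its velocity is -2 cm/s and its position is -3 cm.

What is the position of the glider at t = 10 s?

-185.5 cm

On each constant-a segment, Δv = aΔt and Δx = v₀Δt + ½aΔt²; chain segment to segment.
0–5 s: v starts -2 cm/s; Δx = -2·5 + ½·-1·5² = -22.5 cm; v ends -7 cm/s.
5–10 s: v starts -7 cm/s; Δx = -7·5 + ½·-10·5² = -160 cm; v ends -57 cm/s.
x(10) = -3 + Σ Δx = -185.5 cm.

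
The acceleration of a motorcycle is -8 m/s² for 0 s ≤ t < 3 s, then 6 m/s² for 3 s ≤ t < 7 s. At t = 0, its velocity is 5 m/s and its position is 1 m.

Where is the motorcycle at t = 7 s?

-48 m

On each constant-a segment, Δv = aΔt and Δx = v₀Δt + ½aΔt²; chain segment to segment.
0–3 s: v starts 5 m/s; Δx = 5·3 + ½·-8·3² = -21 m; v ends -19 m/s.
3–7 s: v starts -19 m/s; Δx = -19·4 + ½·6·4² = -28 m; v ends 5 m/s.
x(7) = 1 + Σ Δx = -48 m.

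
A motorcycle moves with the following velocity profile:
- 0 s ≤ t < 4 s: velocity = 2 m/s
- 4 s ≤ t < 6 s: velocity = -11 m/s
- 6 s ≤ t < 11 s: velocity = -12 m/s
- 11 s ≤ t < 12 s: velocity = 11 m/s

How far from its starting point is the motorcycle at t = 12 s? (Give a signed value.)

Net displacement equals the area under the velocity-time graph (areas below the axis count negative).
0–4 s: 2 × 4 = 8 m
4–6 s: -11 × 2 = -22 m
6–11 s: -12 × 5 = -60 m
11–12 s: 11 × 1 = 11 m
Net displacement = -63 m

-63 m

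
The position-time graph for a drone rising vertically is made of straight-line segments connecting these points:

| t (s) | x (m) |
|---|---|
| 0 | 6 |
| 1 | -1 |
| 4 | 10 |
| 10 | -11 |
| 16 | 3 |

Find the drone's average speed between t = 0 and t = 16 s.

3.3125 m/s

Average speed = (total path length)/(elapsed time); on a piecewise-linear x-t graph the path length is Σ|Δx|.
0–1 s: |Δx| = |-1 − 6| = 7 m
1–4 s: |Δx| = |10 − -1| = 11 m
4–10 s: |Δx| = |-11 − 10| = 21 m
10–16 s: |Δx| = |3 − -11| = 14 m
Total path = 53 m; average speed = 53/16 = 3.3125 m/s.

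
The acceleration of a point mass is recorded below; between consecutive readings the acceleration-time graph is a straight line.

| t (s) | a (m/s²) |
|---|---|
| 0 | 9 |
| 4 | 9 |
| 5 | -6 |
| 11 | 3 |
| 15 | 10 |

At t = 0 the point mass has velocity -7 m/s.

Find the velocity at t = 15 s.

Δv equals the area under the a-t graph; then v = v₀ + Δv.
0–4 s: 9 × 4 = 36 m/s
4–5 s: ½(9 + -6)(1) = 1.5 m/s
5–11 s: ½(-6 + 3)(6) = -9 m/s
11–15 s: ½(3 + 10)(4) = 26 m/s
Δv = 54.5 m/s, so v(15) = -7 + (54.5) = 47.5 m/s.

47.5 m/s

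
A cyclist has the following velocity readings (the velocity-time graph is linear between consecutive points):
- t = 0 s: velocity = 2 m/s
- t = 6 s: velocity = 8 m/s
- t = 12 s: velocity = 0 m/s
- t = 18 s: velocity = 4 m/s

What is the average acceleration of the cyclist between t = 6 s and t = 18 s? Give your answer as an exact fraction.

-1/3 m/s²

Average acceleration = Δv/Δt = (4 − 8)/(18 − 6) = -1/3 m/s².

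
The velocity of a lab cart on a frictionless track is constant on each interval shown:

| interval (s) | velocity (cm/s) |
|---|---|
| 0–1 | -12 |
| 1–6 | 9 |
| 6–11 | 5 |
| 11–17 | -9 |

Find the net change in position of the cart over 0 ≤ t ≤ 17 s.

4 cm

Displacement is the signed area under the v-t curve.
0–1 s: -12 × 1 = -12 cm
1–6 s: 9 × 5 = 45 cm
6–11 s: 5 × 5 = 25 cm
11–17 s: -9 × 6 = -54 cm
Net displacement = 4 cm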